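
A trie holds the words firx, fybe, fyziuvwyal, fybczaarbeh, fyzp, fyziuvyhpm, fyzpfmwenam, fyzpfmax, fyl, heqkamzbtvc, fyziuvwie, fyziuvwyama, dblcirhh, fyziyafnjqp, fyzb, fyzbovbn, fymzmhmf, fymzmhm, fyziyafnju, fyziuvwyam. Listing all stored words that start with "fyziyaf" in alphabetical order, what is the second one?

fyziyafnju

Words with prefix "fyziyaf", in lexicographic order: "fyziyafnjqp", "fyziyafnju"
The 2nd is fyziyafnju.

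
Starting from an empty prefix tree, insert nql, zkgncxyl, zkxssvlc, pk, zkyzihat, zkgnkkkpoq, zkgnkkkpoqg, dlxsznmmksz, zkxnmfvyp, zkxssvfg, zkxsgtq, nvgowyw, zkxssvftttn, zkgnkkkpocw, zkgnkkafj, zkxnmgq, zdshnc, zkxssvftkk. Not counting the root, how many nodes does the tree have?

78

Trace insertions, counting only characters that open a new branch:
  "nql" → 3 new (n, q, l)
  "zkgncxyl" → 8 new (z, k, g, n, c, x, y, l)
  "zkxssvlc" → prefix "zk" already present; 6 new (x, s, s, v, l, c)
  "pk" → 2 new (p, k)
  "zkyzihat" → prefix "zk" already present; 6 new (y, z, i, h, a, t)
  "zkgnkkkpoq" → prefix "zkgn" already present; 6 new (k, k, k, p, o, q)
  "zkgnkkkpoqg" → prefix "zkgnkkkpoq" already present; 1 new (g)
  "dlxsznmmksz" → 11 new (d, l, x, s, z, n, m, m, k, s, z)
  "zkxnmfvyp" → prefix "zkx" already present; 6 new (n, m, f, v, y, p)
  "zkxssvfg" → prefix "zkxssv" already present; 2 new (f, g)
  "zkxsgtq" → prefix "zkxs" already present; 3 new (g, t, q)
  "nvgowyw" → prefix "n" already present; 6 new (v, g, o, w, y, w)
  "zkxssvftttn" → prefix "zkxssvf" already present; 4 new (t, t, t, n)
  "zkgnkkkpocw" → prefix "zkgnkkkpo" already present; 2 new (c, w)
  "zkgnkkafj" → prefix "zkgnkk" already present; 3 new (a, f, j)
  "zkxnmgq" → prefix "zkxnm" already present; 2 new (g, q)
  "zdshnc" → prefix "z" already present; 5 new (d, s, h, n, c)
  "zkxssvftkk" → prefix "zkxssvft" already present; 2 new (k, k)
Total nodes = 3 + 8 + 6 + 2 + 6 + 6 + 1 + 11 + 6 + 2 + 3 + 6 + 4 + 2 + 3 + 2 + 5 + 2 = 78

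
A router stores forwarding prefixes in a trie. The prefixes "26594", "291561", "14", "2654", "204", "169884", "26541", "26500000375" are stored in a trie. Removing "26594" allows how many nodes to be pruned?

2

Walk "26594" from the leaf back toward the root, removing each node that no remaining word uses.
The suffix "94" (2 nodes) is used only by "26594"; the node for "265" still has the child "4", so pruning stops there.
Nodes removed: 2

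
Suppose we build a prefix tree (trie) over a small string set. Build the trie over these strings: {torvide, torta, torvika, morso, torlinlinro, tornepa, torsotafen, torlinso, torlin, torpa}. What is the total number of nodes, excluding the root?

Insert word by word; a character creates a node only if that edge doesn't already exist:
  "torvide" → 7 new (t, o, r, v, i, d, e)
  "torta" → prefix "tor" already present; 2 new (t, a)
  "torvika" → prefix "torvi" already present; 2 new (k, a)
  "morso" → 5 new (m, o, r, s, o)
  "torlinlinro" → prefix "tor" already present; 8 new (l, i, n, l, i, n, r, o)
  "tornepa" → prefix "tor" already present; 4 new (n, e, p, a)
  "torsotafen" → prefix "tor" already present; 7 new (s, o, t, a, f, e, n)
  "torlinso" → prefix "torlin" already present; 2 new (s, o)
  "torlin" → prefix "torlin" already present; 0 new (none)
  "torpa" → prefix "tor" already present; 2 new (p, a)
Total nodes = 7 + 2 + 2 + 5 + 8 + 4 + 7 + 2 + 0 + 2 = 39

39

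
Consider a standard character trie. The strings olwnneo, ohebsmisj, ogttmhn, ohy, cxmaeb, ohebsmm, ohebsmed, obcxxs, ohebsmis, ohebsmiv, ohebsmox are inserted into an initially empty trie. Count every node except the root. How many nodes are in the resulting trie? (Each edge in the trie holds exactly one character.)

Trace insertions, counting only characters that open a new branch:
  "olwnneo" → 7 new (o, l, w, n, n, e, o)
  "ohebsmisj" → prefix "o" already present; 8 new (h, e, b, s, m, i, s, j)
  "ogttmhn" → prefix "o" already present; 6 new (g, t, t, m, h, n)
  "ohy" → prefix "oh" already present; 1 new (y)
  "cxmaeb" → 6 new (c, x, m, a, e, b)
  "ohebsmm" → prefix "ohebsm" already present; 1 new (m)
  "ohebsmed" → prefix "ohebsm" already present; 2 new (e, d)
  "obcxxs" → prefix "o" already present; 5 new (b, c, x, x, s)
  "ohebsmis" → prefix "ohebsmis" already present; 0 new (none)
  "ohebsmiv" → prefix "ohebsmi" already present; 1 new (v)
  "ohebsmox" → prefix "ohebsm" already present; 2 new (o, x)
Total nodes = 7 + 8 + 6 + 1 + 6 + 1 + 2 + 5 + 0 + 1 + 2 = 39

39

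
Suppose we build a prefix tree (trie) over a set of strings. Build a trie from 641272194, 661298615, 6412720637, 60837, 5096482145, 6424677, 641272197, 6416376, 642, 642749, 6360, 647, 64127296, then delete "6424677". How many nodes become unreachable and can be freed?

4

Walk "6424677" from the leaf back toward the root, removing each node that no remaining word uses.
The suffix "4677" (4 nodes) is used only by "6424677"; the node for "642" still has the child "7", so pruning stops there.
Nodes removed: 4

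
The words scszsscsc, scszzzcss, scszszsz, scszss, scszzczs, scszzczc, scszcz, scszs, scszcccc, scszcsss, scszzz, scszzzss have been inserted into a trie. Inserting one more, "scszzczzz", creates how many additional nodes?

2

Walking "scszzczzz" from the root, the first 7 characters ("scszzcz") follow existing edges; "z" is the first miss.
So 9 − 7 = 2 new nodes.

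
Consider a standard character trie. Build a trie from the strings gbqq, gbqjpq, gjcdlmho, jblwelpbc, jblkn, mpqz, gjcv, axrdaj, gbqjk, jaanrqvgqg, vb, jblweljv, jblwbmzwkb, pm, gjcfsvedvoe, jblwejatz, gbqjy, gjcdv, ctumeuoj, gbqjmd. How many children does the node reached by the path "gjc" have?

The children of the "gjc" node are the distinct next characters among strings starting with "gjc".
Characters that immediately follow "gjc" among the stored strings: {d, f, v}.
That node has 3 child edges.

3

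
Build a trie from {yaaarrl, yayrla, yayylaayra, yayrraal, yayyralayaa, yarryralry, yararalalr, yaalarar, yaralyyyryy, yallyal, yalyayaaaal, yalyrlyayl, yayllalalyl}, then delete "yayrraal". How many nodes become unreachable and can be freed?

4

Walk "yayrraal" from the leaf back toward the root, removing each node that no remaining word uses.
The suffix "raal" (4 nodes) is used only by "yayrraal"; the node for "yayr" still has the child "l", so pruning stops there.
Nodes removed: 4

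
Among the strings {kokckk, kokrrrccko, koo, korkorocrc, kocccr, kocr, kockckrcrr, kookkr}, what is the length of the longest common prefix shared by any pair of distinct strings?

3

Equivalently: take the maximum, over all pairs, of their longest common prefix length.
e.g. "kocccr" and "kockckrcrr" share the prefix "koc" of length 3; no pair shares a longer one.
Longest shared-prefix length: 3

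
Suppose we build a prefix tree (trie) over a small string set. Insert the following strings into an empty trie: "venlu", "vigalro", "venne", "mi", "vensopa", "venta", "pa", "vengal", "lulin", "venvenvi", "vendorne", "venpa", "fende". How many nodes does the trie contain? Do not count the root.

48

Count nodes per top-level branch (shared prefixes stored once):
  'f'-branch (fende): 5 nodes
  'l'-branch (lulin): 5 nodes
  'm'-branch (mi): 2 nodes
  'p'-branch (pa): 2 nodes
  'v'-branch (vendorne, vengal, venlu, venne, venpa, vensopa, venta, venvenvi, vigalro): 34 nodes
Sum: 48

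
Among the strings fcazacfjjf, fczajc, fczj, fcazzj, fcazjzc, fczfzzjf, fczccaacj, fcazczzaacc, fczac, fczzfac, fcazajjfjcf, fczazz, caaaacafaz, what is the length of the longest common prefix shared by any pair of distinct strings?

Look for the deepest trie node that still has at least two words in its subtree.
"fcazacfjjf" and "fcazajjfjcf" agree on "fcaza" (5 characters) before diverging; nothing deeper is shared.
Longest shared-prefix length: 5

5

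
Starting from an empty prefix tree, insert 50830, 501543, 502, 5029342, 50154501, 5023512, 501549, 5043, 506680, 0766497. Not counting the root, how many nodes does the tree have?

35

Insert word by word; a character creates a node only if that edge doesn't already exist:
  "50830" → 5 new (5, 0, 8, 3, 0)
  "501543" → prefix "50" already present; 4 new (1, 5, 4, 3)
  "502" → prefix "50" already present; 1 new (2)
  "5029342" → prefix "502" already present; 4 new (9, 3, 4, 2)
  "50154501" → prefix "50154" already present; 3 new (5, 0, 1)
  "5023512" → prefix "502" already present; 4 new (3, 5, 1, 2)
  "501549" → prefix "50154" already present; 1 new (9)
  "5043" → prefix "50" already present; 2 new (4, 3)
  "506680" → prefix "50" already present; 4 new (6, 6, 8, 0)
  "0766497" → 7 new (0, 7, 6, 6, 4, 9, 7)
Total nodes = 5 + 4 + 1 + 4 + 3 + 4 + 1 + 2 + 4 + 7 = 35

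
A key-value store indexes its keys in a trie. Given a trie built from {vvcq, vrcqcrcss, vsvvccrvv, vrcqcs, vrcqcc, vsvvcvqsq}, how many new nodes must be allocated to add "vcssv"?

Walking "vcssv" from the root, the first 1 characters ("v") follow existing edges; "c" is the first miss.
Each of the 4 remaining characters creates one node.

4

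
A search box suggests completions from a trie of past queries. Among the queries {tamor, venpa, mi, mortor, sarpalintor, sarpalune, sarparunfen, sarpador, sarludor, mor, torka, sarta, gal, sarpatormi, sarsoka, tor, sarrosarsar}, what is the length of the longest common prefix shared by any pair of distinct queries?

Look for the deepest trie node that still has at least two words in its subtree.
e.g. "sarpalintor" and "sarpalune" share the prefix "sarpal" of length 6; no pair shares a longer one.
Longest shared-prefix length: 6

6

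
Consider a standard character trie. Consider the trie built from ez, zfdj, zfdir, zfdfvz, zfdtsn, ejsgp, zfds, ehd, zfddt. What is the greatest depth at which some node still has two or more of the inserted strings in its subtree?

3

The deepest shared node is where two words last agree before diverging.
"zfddt" and "zfdfvz" agree on "zfd" (3 characters) before diverging; nothing deeper is shared.
Longest shared-prefix length: 3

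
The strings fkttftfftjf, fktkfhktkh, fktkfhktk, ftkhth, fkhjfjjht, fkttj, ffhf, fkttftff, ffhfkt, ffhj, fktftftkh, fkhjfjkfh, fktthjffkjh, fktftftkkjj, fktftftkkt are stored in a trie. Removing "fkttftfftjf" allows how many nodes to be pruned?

A node on "fkttftfftjf"'s path can go only if nothing else ends at it or branches off below it.
The suffix "tjf" (3 nodes) is used only by "fkttftfftjf"; "fkttftff" is itself a stored word, so pruning stops there.
Nodes removed: 3

3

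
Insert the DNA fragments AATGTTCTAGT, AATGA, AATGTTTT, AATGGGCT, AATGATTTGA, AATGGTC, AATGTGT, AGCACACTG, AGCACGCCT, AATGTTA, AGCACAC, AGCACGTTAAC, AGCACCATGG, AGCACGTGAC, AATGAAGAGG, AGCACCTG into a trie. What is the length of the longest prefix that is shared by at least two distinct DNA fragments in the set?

7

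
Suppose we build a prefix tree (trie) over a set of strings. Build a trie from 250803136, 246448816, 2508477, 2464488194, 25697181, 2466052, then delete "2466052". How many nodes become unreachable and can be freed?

4

Walk "2466052" from the leaf back toward the root, removing each node that no remaining word uses.
The suffix "6052" (4 nodes) is used only by "2466052"; the node for "246" still has the child "4", so pruning stops there.
Nodes removed: 4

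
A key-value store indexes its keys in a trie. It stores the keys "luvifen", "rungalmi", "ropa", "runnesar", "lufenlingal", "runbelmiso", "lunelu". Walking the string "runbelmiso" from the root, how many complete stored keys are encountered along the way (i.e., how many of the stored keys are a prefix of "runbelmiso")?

1

Traverse "runbelmiso" character by character; count nodes along the way that are marked as word ends.
Prefixes of the query that are stored words: "runbelmiso"
Count: 1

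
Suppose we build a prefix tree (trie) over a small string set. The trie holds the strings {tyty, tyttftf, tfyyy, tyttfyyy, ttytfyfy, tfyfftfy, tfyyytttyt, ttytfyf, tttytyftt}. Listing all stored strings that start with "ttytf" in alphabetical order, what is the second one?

ttytfyfy

Filter for "ttytf…" and sort: "ttytfyf", "ttytfyfy"
The 2nd is ttytfyfy.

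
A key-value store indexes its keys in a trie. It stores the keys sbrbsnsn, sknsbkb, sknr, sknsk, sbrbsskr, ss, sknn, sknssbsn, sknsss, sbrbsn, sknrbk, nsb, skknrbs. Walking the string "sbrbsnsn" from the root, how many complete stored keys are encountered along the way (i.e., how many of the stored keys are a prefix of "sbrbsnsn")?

Check each prefix of "sbrbsnsn" against the stored set — each match is an end-marker on the path.
Prefixes of the query that are stored words: "sbrbsn", "sbrbsnsn"
Count: 2

2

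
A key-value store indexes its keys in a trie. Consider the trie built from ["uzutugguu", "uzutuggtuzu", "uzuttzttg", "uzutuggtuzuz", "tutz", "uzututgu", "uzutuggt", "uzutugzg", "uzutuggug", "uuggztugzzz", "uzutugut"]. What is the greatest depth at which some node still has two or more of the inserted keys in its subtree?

Look for the deepest trie node that still has at least two words in its subtree.
e.g. "uzutuggtuzu" and "uzutuggtuzuz" share the prefix "uzutuggtuzu" of length 11; no pair shares a longer one.
Longest shared-prefix length: 11

11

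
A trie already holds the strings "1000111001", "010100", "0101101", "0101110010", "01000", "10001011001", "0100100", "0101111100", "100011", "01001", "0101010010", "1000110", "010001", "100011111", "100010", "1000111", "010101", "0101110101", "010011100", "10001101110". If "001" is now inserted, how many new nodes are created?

The longest prefix of "001" already in the trie is "0" (length 1).
So 3 − 1 = 2 new nodes.

2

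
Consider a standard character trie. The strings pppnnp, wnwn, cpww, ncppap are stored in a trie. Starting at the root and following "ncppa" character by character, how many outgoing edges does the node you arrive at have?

Walk "ncppa" from the root, arriving at one node.
Characters that immediately follow "ncppa" among the stored strings: {p}.
That node has 1 child edge.

1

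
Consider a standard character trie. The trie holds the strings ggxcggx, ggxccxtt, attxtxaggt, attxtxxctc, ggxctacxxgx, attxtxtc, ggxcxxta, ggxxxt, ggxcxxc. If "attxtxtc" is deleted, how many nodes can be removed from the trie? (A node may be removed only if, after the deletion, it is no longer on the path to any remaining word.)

2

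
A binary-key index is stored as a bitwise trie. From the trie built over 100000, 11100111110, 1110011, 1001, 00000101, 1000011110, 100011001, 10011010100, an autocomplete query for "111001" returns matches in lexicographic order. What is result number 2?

11100111110

Filter for "111001…" and sort: "1110011", "11100111110"
The 2nd is 11100111110.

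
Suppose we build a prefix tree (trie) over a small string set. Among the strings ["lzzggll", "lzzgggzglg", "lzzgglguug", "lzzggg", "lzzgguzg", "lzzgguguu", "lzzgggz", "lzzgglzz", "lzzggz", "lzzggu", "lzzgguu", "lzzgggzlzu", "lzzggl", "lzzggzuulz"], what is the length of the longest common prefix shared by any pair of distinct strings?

7

Look for the deepest trie node that still has at least two words in its subtree.
e.g. "lzzgggz" and "lzzgggzglg" share the prefix "lzzgggz" of length 7; no pair shares a longer one.
Longest shared-prefix length: 7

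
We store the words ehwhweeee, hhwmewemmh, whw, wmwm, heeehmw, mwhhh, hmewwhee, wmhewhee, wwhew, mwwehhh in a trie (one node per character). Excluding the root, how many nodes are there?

Insert word by word; a character creates a node only if that edge doesn't already exist:
  "ehwhweeee" → 9 new (e, h, w, h, w, e, e, e, e)
  "hhwmewemmh" → 10 new (h, h, w, m, e, w, e, m, m, h)
  "whw" → 3 new (w, h, w)
  "wmwm" → prefix "w" already present; 3 new (m, w, m)
  "heeehmw" → prefix "h" already present; 6 new (e, e, e, h, m, w)
  "mwhhh" → 5 new (m, w, h, h, h)
  "hmewwhee" → prefix "h" already present; 7 new (m, e, w, w, h, e, e)
  "wmhewhee" → prefix "wm" already present; 6 new (h, e, w, h, e, e)
  "wwhew" → prefix "w" already present; 4 new (w, h, e, w)
  "mwwehhh" → prefix "mw" already present; 5 new (w, e, h, h, h)
Total nodes = 9 + 10 + 3 + 3 + 6 + 5 + 7 + 6 + 4 + 5 = 58

58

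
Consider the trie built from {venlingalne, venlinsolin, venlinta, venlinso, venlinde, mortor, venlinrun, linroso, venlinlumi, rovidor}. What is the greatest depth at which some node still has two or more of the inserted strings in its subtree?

Equivalently: take the maximum, over all pairs, of their longest common prefix length.
"venlinso" and "venlinsolin" agree on "venlinso" (8 characters) before diverging; nothing deeper is shared.
Longest shared-prefix length: 8

8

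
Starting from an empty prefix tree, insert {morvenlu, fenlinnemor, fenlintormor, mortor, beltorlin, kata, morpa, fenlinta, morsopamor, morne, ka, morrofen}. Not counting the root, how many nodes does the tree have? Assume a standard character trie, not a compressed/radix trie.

58

Count nodes per top-level branch (shared prefixes stored once):
  'b'-branch (beltorlin): 9 nodes
  'f'-branch (fenlinnemor, fenlinta, fenlintormor): 18 nodes
  'k'-branch (ka, kata): 4 nodes
  'm'-branch (morne, morpa, morrofen, morsopamor, mortor, morvenlu): 27 nodes
Sum: 58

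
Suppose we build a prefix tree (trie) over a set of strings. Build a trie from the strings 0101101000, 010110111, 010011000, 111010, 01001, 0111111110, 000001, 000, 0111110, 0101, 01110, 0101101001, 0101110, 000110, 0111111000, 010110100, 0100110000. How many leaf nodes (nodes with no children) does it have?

Leaves are exactly the stored words that no other stored word extends.
Those words: "000001", "000110", "0100110000", "0101101000", "0101101001", "010110111", "0101110", "01110", "0111110", "0111111000", "0111111110", "111010"
Leaf count: 12

12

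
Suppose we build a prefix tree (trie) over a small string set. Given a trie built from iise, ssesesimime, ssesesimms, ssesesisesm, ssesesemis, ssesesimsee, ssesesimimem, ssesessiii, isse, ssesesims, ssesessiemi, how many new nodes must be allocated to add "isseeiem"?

"isse" is already a path in the trie; the remaining "eiem" must be added.
Each of the 4 remaining characters creates one node.

4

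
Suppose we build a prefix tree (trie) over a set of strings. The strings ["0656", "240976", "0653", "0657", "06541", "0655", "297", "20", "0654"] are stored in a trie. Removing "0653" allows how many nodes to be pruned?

1

Walk "0653" from the leaf back toward the root, removing each node that no remaining word uses.
The suffix "3" (1 node) is used only by "0653"; the node for "065" still has the child "6", so pruning stops there.
Nodes removed: 1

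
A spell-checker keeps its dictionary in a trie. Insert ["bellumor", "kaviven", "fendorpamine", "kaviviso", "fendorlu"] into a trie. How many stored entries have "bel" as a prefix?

1

Filter for entries beginning with "bel":
Matches: "bellumor"
Count: 1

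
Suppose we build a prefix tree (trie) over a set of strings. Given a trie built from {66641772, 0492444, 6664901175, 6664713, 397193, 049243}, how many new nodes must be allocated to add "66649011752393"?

The longest prefix of "66649011752393" already in the trie is "6664901175" (length 10).
Each of the 4 remaining characters creates one node.

4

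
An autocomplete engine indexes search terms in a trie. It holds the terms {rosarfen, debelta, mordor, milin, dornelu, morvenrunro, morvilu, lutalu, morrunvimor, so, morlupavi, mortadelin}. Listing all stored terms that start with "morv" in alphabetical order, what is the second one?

Words with prefix "morv", in lexicographic order: "morvenrunro", "morvilu"
The 2nd is morvilu.

morvilu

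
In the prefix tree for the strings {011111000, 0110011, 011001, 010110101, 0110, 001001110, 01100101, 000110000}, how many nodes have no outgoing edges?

6

A leaf is a node with no children — equivalently, the end of a word that is not a proper prefix of any other stored word.
Those words: "000110000", "001001110", "010110101", "01100101", "0110011", "011111000"
Leaf count: 6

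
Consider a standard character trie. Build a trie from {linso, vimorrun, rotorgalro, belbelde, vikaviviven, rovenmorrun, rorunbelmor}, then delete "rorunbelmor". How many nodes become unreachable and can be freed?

9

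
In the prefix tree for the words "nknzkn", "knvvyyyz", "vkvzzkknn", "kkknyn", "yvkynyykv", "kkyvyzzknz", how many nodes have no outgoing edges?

Leaves are exactly the stored words that no other stored word extends.
Those words: "kkknyn", "kkyvyzzknz", "knvvyyyz", "nknzkn", "vkvzzkknn", "yvkynyykv"
Leaf count: 6

6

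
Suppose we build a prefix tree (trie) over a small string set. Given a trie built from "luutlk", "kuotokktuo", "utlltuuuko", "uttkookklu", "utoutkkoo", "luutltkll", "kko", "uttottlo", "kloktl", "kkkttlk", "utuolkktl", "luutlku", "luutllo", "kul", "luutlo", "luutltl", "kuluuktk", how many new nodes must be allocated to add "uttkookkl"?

Every character of "uttkookkl" already lies on an existing path (it is a prefix of some stored word).
No new nodes are needed: 0.

0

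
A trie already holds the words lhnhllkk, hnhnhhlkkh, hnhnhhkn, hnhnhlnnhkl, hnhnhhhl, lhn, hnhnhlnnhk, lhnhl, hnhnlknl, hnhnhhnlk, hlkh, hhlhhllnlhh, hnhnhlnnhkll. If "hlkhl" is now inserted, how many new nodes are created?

1

The longest prefix of "hlkhl" already in the trie is "hlkh" (length 4).
Each of the 1 remaining characters creates one node.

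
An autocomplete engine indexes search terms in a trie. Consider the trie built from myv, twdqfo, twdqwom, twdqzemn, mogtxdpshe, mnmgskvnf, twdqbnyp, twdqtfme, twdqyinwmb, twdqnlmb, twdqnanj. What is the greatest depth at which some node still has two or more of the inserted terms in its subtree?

Equivalently: take the maximum, over all pairs, of their longest common prefix length.
"twdqnanj" and "twdqnlmb" agree on "twdqn" (5 characters) before diverging; nothing deeper is shared.
Longest shared-prefix length: 5

5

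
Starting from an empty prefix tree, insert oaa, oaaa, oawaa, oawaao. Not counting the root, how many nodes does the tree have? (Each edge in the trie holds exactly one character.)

Trie structure (* marks end of a word):
(root)
└─ o
   └─ a
      ├─ a *
      │  └─ a *
      └─ w
         └─ a
            └─ a *
               └─ o *
Counting every labelled node above: 8.

8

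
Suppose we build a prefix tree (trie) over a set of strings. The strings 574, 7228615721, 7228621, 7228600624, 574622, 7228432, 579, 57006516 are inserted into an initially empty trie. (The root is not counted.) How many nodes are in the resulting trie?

33

Trie structure (* marks end of a word):
(root)
├─ 5
│  └─ 7
│     ├─ 0
│     │  └─ 0
│     │     └─ 6
│     │        └─ 5
│     │           └─ 1
│     │              └─ 6 *
│     ├─ 4 *
│     │  └─ 6
│     │     └─ 2
│     │        └─ 2 *
│     └─ 9 *
└─ 7
   └─ 2
      └─ 2
         └─ 8
            ├─ 4
            │  └─ 3
            │     └─ 2 *
            └─ 6
               ├─ 0
               │  └─ 0
               │     └─ 6
               │        └─ 2
               │           └─ 4 *
               ├─ 1
               │  └─ 5
               │     └─ 7
               │        └─ 2
               │           └─ 1 *
               └─ 2
                  └─ 1 *
Counting every labelled node above: 33.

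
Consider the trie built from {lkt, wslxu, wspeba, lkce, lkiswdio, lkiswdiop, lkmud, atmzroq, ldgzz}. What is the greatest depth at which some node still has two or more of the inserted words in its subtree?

8

Equivalently: take the maximum, over all pairs, of their longest common prefix length.
e.g. "lkiswdio" and "lkiswdiop" share the prefix "lkiswdio" of length 8; no pair shares a longer one.
Longest shared-prefix length: 8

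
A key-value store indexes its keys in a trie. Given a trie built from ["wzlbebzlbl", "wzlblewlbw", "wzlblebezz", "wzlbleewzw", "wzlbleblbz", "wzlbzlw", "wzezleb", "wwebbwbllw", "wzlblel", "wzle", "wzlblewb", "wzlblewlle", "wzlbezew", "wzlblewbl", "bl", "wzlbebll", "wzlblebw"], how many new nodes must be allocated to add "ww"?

Every character of "ww" already lies on an existing path (it is a prefix of some stored word).
No new nodes are needed: 0.

0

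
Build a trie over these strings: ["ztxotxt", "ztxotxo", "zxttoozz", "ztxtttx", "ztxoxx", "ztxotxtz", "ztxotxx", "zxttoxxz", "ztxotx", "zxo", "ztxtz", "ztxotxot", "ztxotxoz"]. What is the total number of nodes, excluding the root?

30

Count nodes per top-level branch (shared prefixes stored once):
  'z'-branch (ztxotx, ztxotxo, ztxotxot, ztxotxoz, ztxotxt, ztxotxtz, ztxotxx, ztxoxx, ztxtttx, ztxtz, zxo, zxttoozz, zxttoxxz): 30 nodes
Sum: 30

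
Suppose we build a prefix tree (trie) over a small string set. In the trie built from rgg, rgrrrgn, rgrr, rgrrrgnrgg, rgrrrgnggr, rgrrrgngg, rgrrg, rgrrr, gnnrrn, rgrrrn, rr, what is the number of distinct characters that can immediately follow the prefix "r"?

The children of the "r" node are the distinct next characters among strings starting with "r".
Distinct next characters after "r": g, r.
That node has 2 child edges.

2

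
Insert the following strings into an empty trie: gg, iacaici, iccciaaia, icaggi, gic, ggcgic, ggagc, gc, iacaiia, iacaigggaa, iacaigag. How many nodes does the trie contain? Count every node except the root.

40

For each word, the new-node count is its length minus the longest prefix already in the trie:
  "gg" → 2 new (g, g)
  "iacaici" → 7 new (i, a, c, a, i, c, i)
  "iccciaaia" → prefix "i" already present; 8 new (c, c, c, i, a, a, i, a)
  "icaggi" → prefix "ic" already present; 4 new (a, g, g, i)
  "gic" → prefix "g" already present; 2 new (i, c)
  "ggcgic" → prefix "gg" already present; 4 new (c, g, i, c)
  "ggagc" → prefix "gg" already present; 3 new (a, g, c)
  "gc" → prefix "g" already present; 1 new (c)
  "iacaiia" → prefix "iacai" already present; 2 new (i, a)
  "iacaigggaa" → prefix "iacai" already present; 5 new (g, g, g, a, a)
  "iacaigag" → prefix "iacaig" already present; 2 new (a, g)
Total nodes = 2 + 7 + 8 + 4 + 2 + 4 + 3 + 1 + 2 + 5 + 2 = 40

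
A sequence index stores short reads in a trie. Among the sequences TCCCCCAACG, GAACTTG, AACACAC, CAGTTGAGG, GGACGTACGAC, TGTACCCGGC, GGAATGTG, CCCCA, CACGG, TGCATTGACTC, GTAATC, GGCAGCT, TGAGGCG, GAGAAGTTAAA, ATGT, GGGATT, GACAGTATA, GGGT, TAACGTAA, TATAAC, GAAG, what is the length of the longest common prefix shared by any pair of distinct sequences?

3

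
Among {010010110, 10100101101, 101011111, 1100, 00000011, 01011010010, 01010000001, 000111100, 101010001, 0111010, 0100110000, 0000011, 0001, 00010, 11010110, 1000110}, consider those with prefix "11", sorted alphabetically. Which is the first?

1100

Filter for "11…" and sort: "1100", "11010110"
The 1st is 1100.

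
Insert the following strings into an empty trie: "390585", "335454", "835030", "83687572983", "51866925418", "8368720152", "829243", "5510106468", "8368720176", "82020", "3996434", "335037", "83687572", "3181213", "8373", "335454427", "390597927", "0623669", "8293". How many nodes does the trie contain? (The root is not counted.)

Count nodes per top-level branch (shared prefixes stored once):
  '0'-branch (0623669): 7 nodes
  '3'-branch (3181213, 335037, 335454, 335454427, 390585, 390597927, 3996434): 33 nodes
  '5'-branch (51866925418, 5510106468): 20 nodes
  '8'-branch (82020, 829243, 8293, 835030, 8368720152, 8368720176, 83687572, 83687572983, 8373): 33 nodes
Sum: 93

93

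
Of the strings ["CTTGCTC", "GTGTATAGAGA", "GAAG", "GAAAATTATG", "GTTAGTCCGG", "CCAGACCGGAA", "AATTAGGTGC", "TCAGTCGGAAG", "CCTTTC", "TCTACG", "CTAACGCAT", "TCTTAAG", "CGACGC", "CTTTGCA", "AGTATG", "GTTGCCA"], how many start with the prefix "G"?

5

Walk to "G"; the words in its subtree are exactly those with that prefix.
Matches: "GAAAATTATG", "GAAG", "GTGTATAGAGA", "GTTAGTCCGG", "GTTGCCA"
Count: 5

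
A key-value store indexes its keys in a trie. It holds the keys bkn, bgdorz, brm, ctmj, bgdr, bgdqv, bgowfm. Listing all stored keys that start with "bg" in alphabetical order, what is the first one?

DFS of the "bg" subtree visits, in order: "bgdorz", "bgdqv", "bgdr", "bgowfm"
Position 1: bgdorz

bgdorz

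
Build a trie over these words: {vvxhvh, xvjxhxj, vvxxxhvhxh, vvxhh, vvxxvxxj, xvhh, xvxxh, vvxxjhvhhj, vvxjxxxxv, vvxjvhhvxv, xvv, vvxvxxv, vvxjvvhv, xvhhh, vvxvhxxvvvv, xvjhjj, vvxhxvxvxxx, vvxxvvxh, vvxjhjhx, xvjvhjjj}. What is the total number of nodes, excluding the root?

86

Count nodes per top-level branch (shared prefixes stored once):
  'v'-branch (vvxhh, vvxhvh, vvxhxvxvxxx, vvxjhjhx, vvxjvhhvxv, vvxjvvhv, vvxjxxxxv, vvxvhxxvvvv, vvxvxxv, vvxxjhvhhj, vvxxvvxh, vvxxvxxj, vvxxxhvhxh): 64 nodes
  'x'-branch (xvhh, xvhhh, xvjhjj, xvjvhjjj, xvjxhxj, xvv, xvxxh): 22 nodes
Sum: 86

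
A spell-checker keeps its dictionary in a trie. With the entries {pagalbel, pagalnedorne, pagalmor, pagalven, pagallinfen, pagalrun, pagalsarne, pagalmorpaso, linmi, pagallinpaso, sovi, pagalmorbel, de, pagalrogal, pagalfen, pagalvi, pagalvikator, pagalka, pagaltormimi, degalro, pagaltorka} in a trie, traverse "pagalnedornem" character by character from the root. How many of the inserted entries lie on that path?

1

Check each prefix of "pagalnedornem" against the stored set — each match is an end-marker on the path.
Prefixes of the query that are stored words: "pagalnedorne"
Count: 1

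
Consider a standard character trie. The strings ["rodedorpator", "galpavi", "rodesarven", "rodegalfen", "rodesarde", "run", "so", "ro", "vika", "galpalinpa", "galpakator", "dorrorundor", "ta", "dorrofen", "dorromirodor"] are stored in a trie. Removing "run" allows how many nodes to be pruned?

2

Walk "run" from the leaf back toward the root, removing each node that no remaining word uses.
The suffix "un" (2 nodes) is used only by "run"; the node for "r" still has the child "o", so pruning stops there.
Nodes removed: 2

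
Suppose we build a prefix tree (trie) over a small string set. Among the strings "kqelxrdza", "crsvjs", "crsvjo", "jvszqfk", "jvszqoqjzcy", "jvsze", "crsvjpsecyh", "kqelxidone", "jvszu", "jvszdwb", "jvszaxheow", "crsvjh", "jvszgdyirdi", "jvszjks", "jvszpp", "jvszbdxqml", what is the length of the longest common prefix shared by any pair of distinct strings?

The deepest shared node is where two words last agree before diverging.
e.g. "crsvjh" and "crsvjo" share the prefix "crsvj" of length 5; no pair shares a longer one.
Longest shared-prefix length: 5

5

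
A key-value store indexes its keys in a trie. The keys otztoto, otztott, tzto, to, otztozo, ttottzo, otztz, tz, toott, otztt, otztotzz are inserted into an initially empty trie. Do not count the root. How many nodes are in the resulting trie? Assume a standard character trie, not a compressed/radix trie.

28

Count nodes per top-level branch (shared prefixes stored once):
  'o'-branch (otztoto, otztott, otztotzz, otztozo, otztt, otztz): 14 nodes
  't'-branch (to, toott, ttottzo, tz, tzto): 14 nodes
Sum: 28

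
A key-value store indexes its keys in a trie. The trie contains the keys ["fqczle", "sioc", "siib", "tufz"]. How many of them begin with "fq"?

1

Traverse to the node for "fq", then collect every word in that subtree.
Matches: "fqczle"
Count: 1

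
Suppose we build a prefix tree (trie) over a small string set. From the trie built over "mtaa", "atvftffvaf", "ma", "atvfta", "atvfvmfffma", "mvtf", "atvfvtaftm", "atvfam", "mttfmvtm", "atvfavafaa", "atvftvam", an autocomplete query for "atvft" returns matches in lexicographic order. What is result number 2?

atvftffvaf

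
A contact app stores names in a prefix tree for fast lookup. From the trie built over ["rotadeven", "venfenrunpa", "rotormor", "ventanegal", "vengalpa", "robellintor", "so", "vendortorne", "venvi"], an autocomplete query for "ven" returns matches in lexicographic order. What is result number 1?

Words with prefix "ven", in lexicographic order: "vendortorne", "venfenrunpa", "vengalpa", "ventanegal", "venvi"
The 1st is vendortorne.

vendortorne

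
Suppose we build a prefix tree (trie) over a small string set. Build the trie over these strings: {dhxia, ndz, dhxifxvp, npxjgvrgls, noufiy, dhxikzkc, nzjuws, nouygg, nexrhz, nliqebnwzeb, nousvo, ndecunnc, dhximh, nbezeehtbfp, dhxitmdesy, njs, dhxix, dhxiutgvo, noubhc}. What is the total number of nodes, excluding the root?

Insert word by word; a character creates a node only if that edge doesn't already exist:
  "dhxia" → 5 new (d, h, x, i, a)
  "ndz" → 3 new (n, d, z)
  "dhxifxvp" → prefix "dhxi" already present; 4 new (f, x, v, p)
  "npxjgvrgls" → prefix "n" already present; 9 new (p, x, j, g, v, r, g, l, s)
  "noufiy" → prefix "n" already present; 5 new (o, u, f, i, y)
  "dhxikzkc" → prefix "dhxi" already present; 4 new (k, z, k, c)
  "nzjuws" → prefix "n" already present; 5 new (z, j, u, w, s)
  "nouygg" → prefix "nou" already present; 3 new (y, g, g)
  "nexrhz" → prefix "n" already present; 5 new (e, x, r, h, z)
  "nliqebnwzeb" → prefix "n" already present; 10 new (l, i, q, e, b, n, w, z, e, b)
  "nousvo" → prefix "nou" already present; 3 new (s, v, o)
  "ndecunnc" → prefix "nd" already present; 6 new (e, c, u, n, n, c)
  "dhximh" → prefix "dhxi" already present; 2 new (m, h)
  "nbezeehtbfp" → prefix "n" already present; 10 new (b, e, z, e, e, h, t, b, f, p)
  "dhxitmdesy" → prefix "dhxi" already present; 6 new (t, m, d, e, s, y)
  "njs" → prefix "n" already present; 2 new (j, s)
  "dhxix" → prefix "dhxi" already present; 1 new (x)
  "dhxiutgvo" → prefix "dhxi" already present; 5 new (u, t, g, v, o)
  "noubhc" → prefix "nou" already present; 3 new (b, h, c)
Total nodes = 5 + 3 + 4 + 9 + 5 + 4 + 5 + 3 + 5 + 10 + 3 + 6 + 2 + 10 + 6 + 2 + 1 + 5 + 3 = 91

91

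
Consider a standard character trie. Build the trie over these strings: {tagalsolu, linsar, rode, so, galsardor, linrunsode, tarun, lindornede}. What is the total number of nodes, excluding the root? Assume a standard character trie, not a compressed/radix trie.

47

Insert word by word; a character creates a node only if that edge doesn't already exist:
  "tagalsolu" → 9 new (t, a, g, a, l, s, o, l, u)
  "linsar" → 6 new (l, i, n, s, a, r)
  "rode" → 4 new (r, o, d, e)
  "so" → 2 new (s, o)
  "galsardor" → 9 new (g, a, l, s, a, r, d, o, r)
  "linrunsode" → prefix "lin" already present; 7 new (r, u, n, s, o, d, e)
  "tarun" → prefix "ta" already present; 3 new (r, u, n)
  "lindornede" → prefix "lin" already present; 7 new (d, o, r, n, e, d, e)
Total nodes = 9 + 6 + 4 + 2 + 9 + 7 + 3 + 7 = 47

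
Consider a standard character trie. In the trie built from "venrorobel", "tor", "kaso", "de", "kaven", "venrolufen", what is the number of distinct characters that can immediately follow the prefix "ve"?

1

The children of the "ve" node are the distinct next characters among strings starting with "ve".
Distinct next characters after "ve": n.
That node has 1 child edge.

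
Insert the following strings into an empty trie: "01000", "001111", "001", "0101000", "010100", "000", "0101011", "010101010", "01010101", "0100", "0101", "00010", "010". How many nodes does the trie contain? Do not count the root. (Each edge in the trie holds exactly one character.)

For each word, the new-node count is its length minus the longest prefix already in the trie:
  "01000" → 5 new (0, 1, 0, 0, 0)
  "001111" → prefix "0" already present; 5 new (0, 1, 1, 1, 1)
  "001" → prefix "001" already present; 0 new (none)
  "0101000" → prefix "010" already present; 4 new (1, 0, 0, 0)
  "010100" → prefix "010100" already present; 0 new (none)
  "000" → prefix "00" already present; 1 new (0)
  "0101011" → prefix "01010" already present; 2 new (1, 1)
  "010101010" → prefix "010101" already present; 3 new (0, 1, 0)
  "01010101" → prefix "01010101" already present; 0 new (none)
  "0100" → prefix "0100" already present; 0 new (none)
  "0101" → prefix "0101" already present; 0 new (none)
  "00010" → prefix "000" already present; 2 new (1, 0)
  "010" → prefix "010" already present; 0 new (none)
Total nodes = 5 + 5 + 0 + 4 + 0 + 1 + 2 + 3 + 0 + 0 + 0 + 2 + 0 = 22

22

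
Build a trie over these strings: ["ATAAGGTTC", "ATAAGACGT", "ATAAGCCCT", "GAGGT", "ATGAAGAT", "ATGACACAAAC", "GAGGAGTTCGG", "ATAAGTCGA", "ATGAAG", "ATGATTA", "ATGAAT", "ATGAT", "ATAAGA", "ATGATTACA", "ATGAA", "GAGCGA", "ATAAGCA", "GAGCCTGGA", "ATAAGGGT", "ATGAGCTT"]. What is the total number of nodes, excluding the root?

Insert word by word; a character creates a node only if that edge doesn't already exist:
  "ATAAGGTTC" → 9 new (A, T, A, A, G, G, T, T, C)
  "ATAAGACGT" → prefix "ATAAG" already present; 4 new (A, C, G, T)
  "ATAAGCCCT" → prefix "ATAAG" already present; 4 new (C, C, C, T)
  "GAGGT" → 5 new (G, A, G, G, T)
  "ATGAAGAT" → prefix "AT" already present; 6 new (G, A, A, G, A, T)
  "ATGACACAAAC" → prefix "ATGA" already present; 7 new (C, A, C, A, A, A, C)
  "GAGGAGTTCGG" → prefix "GAGG" already present; 7 new (A, G, T, T, C, G, G)
  "ATAAGTCGA" → prefix "ATAAG" already present; 4 new (T, C, G, A)
  "ATGAAG" → prefix "ATGAAG" already present; 0 new (none)
  "ATGATTA" → prefix "ATGA" already present; 3 new (T, T, A)
  "ATGAAT" → prefix "ATGAA" already present; 1 new (T)
  "ATGAT" → prefix "ATGAT" already present; 0 new (none)
  "ATAAGA" → prefix "ATAAGA" already present; 0 new (none)
  "ATGATTACA" → prefix "ATGATTA" already present; 2 new (C, A)
  "ATGAA" → prefix "ATGAA" already present; 0 new (none)
  "GAGCGA" → prefix "GAG" already present; 3 new (C, G, A)
  "ATAAGCA" → prefix "ATAAGC" already present; 1 new (A)
  "GAGCCTGGA" → prefix "GAGC" already present; 5 new (C, T, G, G, A)
  "ATAAGGGT" → prefix "ATAAGG" already present; 2 new (G, T)
  "ATGAGCTT" → prefix "ATGA" already present; 4 new (G, C, T, T)
Total nodes = 9 + 4 + 4 + 5 + 6 + 7 + 7 + 4 + 0 + 3 + 1 + 0 + 0 + 2 + 0 + 3 + 1 + 5 + 2 + 4 = 67

67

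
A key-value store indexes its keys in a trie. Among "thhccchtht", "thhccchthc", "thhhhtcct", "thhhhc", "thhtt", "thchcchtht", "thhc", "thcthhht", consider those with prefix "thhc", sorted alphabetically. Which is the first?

thhc

Words with prefix "thhc", in lexicographic order: "thhc", "thhccchthc", "thhccchtht"
Position 1: thhc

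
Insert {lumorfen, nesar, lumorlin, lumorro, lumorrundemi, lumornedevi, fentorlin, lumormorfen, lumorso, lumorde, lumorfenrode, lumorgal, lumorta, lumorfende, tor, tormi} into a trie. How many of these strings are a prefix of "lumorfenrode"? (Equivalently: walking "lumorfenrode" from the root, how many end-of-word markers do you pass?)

2

Walk "lumorfenrode" from the root; an end-of-word marker is hit whenever a stored word is a prefix of "lumorfenrode".
Prefixes of the query that are stored words: "lumorfen", "lumorfenrode"
Count: 2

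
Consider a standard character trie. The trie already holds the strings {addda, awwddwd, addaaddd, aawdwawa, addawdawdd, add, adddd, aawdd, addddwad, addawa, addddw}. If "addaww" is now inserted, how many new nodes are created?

1

The longest prefix of "addaww" already in the trie is "addaw" (length 5).
Each of the 1 remaining characters creates one node.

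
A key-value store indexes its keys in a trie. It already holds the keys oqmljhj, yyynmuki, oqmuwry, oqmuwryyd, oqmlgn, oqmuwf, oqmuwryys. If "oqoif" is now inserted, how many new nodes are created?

The longest prefix of "oqoif" already in the trie is "oq" (length 2).
So 5 − 2 = 3 new nodes.

3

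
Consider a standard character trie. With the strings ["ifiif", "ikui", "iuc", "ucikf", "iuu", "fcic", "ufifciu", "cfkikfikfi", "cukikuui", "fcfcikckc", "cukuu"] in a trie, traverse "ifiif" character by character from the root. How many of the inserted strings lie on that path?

Check each prefix of "ifiif" against the stored set — each match is an end-marker on the path.
Prefixes of the query that are stored words: "ifiif"
Count: 1

1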